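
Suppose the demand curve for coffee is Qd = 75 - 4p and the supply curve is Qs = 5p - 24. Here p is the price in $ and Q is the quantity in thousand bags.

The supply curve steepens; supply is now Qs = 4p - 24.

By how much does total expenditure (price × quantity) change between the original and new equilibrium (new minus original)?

-25.4375

Solve the original market: 75 - 4p = 5p - 24, hence p = 11 and Q = 31.
The shock moves the curves to Qd = 75 - 4p and Qs = 4p - 24.
Equate the new curves: 75 - 4p = 4p - 24, giving 99 = 8p, p = 12.375, Q = 25.5.
Expenditure moves from 11×31 = 341 to 12.375×25.5 = 315.5625; change = -25.4375.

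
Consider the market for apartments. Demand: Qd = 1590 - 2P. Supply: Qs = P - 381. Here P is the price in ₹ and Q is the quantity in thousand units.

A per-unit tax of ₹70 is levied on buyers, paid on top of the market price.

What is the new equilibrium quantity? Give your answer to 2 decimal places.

229.33

Before the shock: 1590 - 2P = P - 381 ⇒ 1971 = 3P ⇒ P = 657, Q = 276.
Since buyers pay the price plus the tax, the effective demand curve becomes Qd = 1450 - 2P.
New equilibrium: 1450 - 2P = P - 381 ⇒ 1831 = 3P ⇒ P = 1831/3 ≈ 610.3333, Q = 688/3 ≈ 229.3333.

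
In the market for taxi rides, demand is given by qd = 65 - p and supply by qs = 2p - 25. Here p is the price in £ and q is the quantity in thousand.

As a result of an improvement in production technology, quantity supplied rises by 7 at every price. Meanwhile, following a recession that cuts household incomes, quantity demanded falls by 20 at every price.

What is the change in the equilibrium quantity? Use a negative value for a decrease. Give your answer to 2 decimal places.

-11.00

Initially, 65 - p = 2p - 25, so 90 = 3p and p = 30, q = 35.
The new curves are qd = 45 - p (demand) and qs = 2p - 18 (supply).
Clearing the new market: 45 - p = 2p - 18, so p = 21 and q = 24.
Δq = 24 − 35 = -11.00.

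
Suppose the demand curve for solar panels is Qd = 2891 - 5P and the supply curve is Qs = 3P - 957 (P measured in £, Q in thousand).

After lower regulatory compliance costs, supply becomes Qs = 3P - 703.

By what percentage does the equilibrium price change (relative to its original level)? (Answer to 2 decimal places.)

Before the shock: 2891 - 5P = 3P - 957 ⇒ 3848 = 8P ⇒ P = 481, Q = 486.
After the shift, demand is Qd = 2891 - 5P and supply is Qs = 3P - 703.
New equilibrium: 2891 - 5P = 3P - 703 ⇒ 3594 = 8P ⇒ P = 449.25, Q = 644.75.
%ΔP = (449.25 − 481) / 481 × 100 = -6.60%.

-6.60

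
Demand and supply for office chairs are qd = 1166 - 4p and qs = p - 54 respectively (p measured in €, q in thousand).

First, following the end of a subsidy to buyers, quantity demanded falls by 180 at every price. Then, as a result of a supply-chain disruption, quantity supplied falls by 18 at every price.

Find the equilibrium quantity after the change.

139.6

Solve the original market: 1166 - 4p = p - 54, hence p = 244 and q = 190.
With the change applied: demand qd = 986 - 4p, supply qs = p - 72.
Clearing the new market: 986 - 4p = p - 72, so p = 211.6 and q = 139.6.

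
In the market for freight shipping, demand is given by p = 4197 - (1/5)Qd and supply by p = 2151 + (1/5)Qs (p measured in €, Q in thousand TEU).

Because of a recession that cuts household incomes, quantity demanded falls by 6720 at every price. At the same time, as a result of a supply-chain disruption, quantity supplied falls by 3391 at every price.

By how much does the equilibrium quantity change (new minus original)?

Solve the original market: 20985 - 5p = 5p - 10755, hence p = 3174 and Q = 5115.
The new curves are Qd = 14265 - 5p (demand) and Qs = 5p - 14146 (supply).
Equate the new curves: 14265 - 5p = 5p - 14146, giving 28411 = 10p, p = 2841.1, Q = 59.5.
ΔQ = 59.5 − 5115 = -5055.5.

-5055.5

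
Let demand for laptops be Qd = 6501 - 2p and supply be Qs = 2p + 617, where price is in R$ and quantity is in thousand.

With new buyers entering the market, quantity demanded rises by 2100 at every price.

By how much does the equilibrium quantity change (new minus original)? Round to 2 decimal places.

+1050.00

Original equilibrium: 6501 - 2p = 2p + 617 gives 5884 = 4p, so p = 1471 and Q = 3559.
With the change applied: demand Qd = 8601 - 2p, supply Qs = 2p + 617.
Equate the new curves: 8601 - 2p = 2p + 617, giving 7984 = 4p, p = 1996, Q = 4609.
ΔQ = 4609 − 3559 = +1050.00.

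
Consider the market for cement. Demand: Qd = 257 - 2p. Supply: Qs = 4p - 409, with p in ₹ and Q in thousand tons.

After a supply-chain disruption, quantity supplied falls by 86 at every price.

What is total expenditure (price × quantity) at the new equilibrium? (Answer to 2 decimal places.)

793.78

Before the shock: 257 - 2p = 4p - 409 ⇒ 666 = 6p ⇒ p = 111, Q = 35.
The new curves are Qd = 257 - 2p (demand) and Qs = 4p - 495 (supply).
Clearing the new market: 257 - 2p = 4p - 495, so p = 376/3 ≈ 125.3333 and Q = 19/3 ≈ 6.3333.
New expenditure = 125.3333 × 6.3333 = 793.78.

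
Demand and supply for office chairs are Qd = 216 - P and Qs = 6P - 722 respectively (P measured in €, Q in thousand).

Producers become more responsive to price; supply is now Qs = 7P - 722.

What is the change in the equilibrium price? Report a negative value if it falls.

-16.75

Solve the original market: 216 - P = 6P - 722, hence P = 134 and Q = 82.
With the change applied: demand Qd = 216 - P, supply Qs = 7P - 722.
New equilibrium: 216 - P = 7P - 722 ⇒ 938 = 8P ⇒ P = 117.25, Q = 98.75.
ΔP = 117.25 − 134 = -16.75.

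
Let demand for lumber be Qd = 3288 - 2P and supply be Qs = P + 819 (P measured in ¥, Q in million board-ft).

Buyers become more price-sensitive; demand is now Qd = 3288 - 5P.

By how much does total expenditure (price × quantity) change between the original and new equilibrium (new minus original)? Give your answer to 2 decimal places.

-845015.25

Before the shock: 3288 - 2P = P + 819 ⇒ 2469 = 3P ⇒ P = 823, Q = 1642.
The new curves are Qd = 3288 - 5P (demand) and Qs = P + 819 (supply).
Clearing the new market: 3288 - 5P = P + 819, so P = 411.5 and Q = 1230.5.
Expenditure moves from 823×1642 = 1351366 to 411.5×1230.5 = 506350.75; change = -845015.25.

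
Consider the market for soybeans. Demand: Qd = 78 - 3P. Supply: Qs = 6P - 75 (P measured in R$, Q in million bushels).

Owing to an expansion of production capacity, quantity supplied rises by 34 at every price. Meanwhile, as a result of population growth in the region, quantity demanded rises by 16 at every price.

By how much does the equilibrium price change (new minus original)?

Initially, 78 - 3P = 6P - 75, so 153 = 9P and P = 17, Q = 27.
The shock moves the curves to Qd = 94 - 3P and Qs = 6P - 41.
Equate the new curves: 94 - 3P = 6P - 41, giving 135 = 9P, P = 15, Q = 49.
ΔP = 15 − 17 = -2.

-2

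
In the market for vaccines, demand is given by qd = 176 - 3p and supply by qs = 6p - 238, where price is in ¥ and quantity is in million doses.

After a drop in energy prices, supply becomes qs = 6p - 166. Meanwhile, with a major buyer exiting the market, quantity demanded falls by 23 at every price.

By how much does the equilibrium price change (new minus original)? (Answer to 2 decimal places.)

-10.56

Initially, 176 - 3p = 6p - 238, so 414 = 9p and p = 46, q = 38.
After the shift, demand is qd = 153 - 3p and supply is qs = 6p - 166.
Equate the new curves: 153 - 3p = 6p - 166, giving 319 = 9p, p = 319/9 ≈ 35.4444, q = 140/3 ≈ 46.6667.
Δp = 35.4444 − 46 = -10.56.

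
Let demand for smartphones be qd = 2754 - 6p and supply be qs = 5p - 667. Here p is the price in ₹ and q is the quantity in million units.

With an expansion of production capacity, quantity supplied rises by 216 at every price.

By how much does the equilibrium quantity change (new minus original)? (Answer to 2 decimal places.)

Original equilibrium: 2754 - 6p = 5p - 667 gives 3421 = 11p, so p = 311 and q = 888.
With the change applied: demand qd = 2754 - 6p, supply qs = 5p - 451.
Clearing the new market: 2754 - 6p = 5p - 451, so p = 3205/11 ≈ 291.3636 and q = 11064/11 ≈ 1005.8182.
Δq = 1005.8182 − 888 = +117.82.

+117.82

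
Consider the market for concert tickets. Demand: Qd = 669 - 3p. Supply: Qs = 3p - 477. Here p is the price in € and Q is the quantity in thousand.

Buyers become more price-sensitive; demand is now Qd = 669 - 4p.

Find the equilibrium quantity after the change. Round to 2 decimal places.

14.14

Solve the original market: 669 - 3p = 3p - 477, hence p = 191 and Q = 96.
The new curves are Qd = 669 - 4p (demand) and Qs = 3p - 477 (supply).
Setting them equal: 669 - 4p = 3p - 477 → 1146 = 7p, so p = 1146/7 ≈ 163.7143 and Q = 99/7 ≈ 14.1429.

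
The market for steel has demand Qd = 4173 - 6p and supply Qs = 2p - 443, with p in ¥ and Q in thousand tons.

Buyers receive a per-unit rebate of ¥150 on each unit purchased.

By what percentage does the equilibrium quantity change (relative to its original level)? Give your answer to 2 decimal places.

+31.65

Original equilibrium: 4173 - 6p = 2p - 443 gives 4616 = 8p, so p = 577 and Q = 711.
Since buyers' out-of-pocket price is the market price minus the rebate, the effective demand curve becomes Qd = 5073 - 6p.
Equate the new curves: 5073 - 6p = 2p - 443, giving 5516 = 8p, p = 689.5, Q = 936.
%ΔQ = (936 − 711) / 711 × 100 = +31.65%.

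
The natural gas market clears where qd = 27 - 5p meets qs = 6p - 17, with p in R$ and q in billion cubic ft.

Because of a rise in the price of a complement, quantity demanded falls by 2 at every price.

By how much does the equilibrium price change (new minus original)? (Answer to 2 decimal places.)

Initially, 27 - 5p = 6p - 17, so 44 = 11p and p = 4, q = 7.
The new curves are qd = 25 - 5p (demand) and qs = 6p - 17 (supply).
New equilibrium: 25 - 5p = 6p - 17 ⇒ 42 = 11p ⇒ p = 42/11 ≈ 3.8182, q = 65/11 ≈ 5.9091.
Δp = 3.8182 − 4 = -0.18.

-0.18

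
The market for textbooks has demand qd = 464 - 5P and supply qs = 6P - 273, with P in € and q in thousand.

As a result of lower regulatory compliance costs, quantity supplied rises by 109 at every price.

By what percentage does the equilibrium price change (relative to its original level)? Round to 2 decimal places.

-14.79

Original equilibrium: 464 - 5P = 6P - 273 gives 737 = 11P, so P = 67 and q = 129.
After the shift, demand is qd = 464 - 5P and supply is qs = 6P - 164.
Clearing the new market: 464 - 5P = 6P - 164, so P = 628/11 ≈ 57.0909 and q = 1964/11 ≈ 178.5455.
%ΔP = (57.0909 − 67) / 67 × 100 = -14.79%.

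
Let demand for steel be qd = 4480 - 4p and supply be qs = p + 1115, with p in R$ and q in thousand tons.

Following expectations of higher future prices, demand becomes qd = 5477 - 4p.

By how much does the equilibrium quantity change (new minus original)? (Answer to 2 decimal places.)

+199.40

Initially, 4480 - 4p = p + 1115, so 3365 = 5p and p = 673, q = 1788.
With the change applied: demand qd = 5477 - 4p, supply qs = p + 1115.
Setting them equal: 5477 - 4p = p + 1115 → 4362 = 5p, so p = 872.4 and q = 1987.4.
Δq = 1987.4 − 1788 = +199.40.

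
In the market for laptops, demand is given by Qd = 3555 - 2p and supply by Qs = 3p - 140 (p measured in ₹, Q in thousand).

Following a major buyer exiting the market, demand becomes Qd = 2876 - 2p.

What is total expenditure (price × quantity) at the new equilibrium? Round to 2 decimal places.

Solve the original market: 3555 - 2p = 3p - 140, hence p = 739 and Q = 2077.
The new curves are Qd = 2876 - 2p (demand) and Qs = 3p - 140 (supply).
Equate the new curves: 2876 - 2p = 3p - 140, giving 3016 = 5p, p = 603.2, Q = 1669.6.
New expenditure = 603.2 × 1669.6 = 1007102.72.

1007102.72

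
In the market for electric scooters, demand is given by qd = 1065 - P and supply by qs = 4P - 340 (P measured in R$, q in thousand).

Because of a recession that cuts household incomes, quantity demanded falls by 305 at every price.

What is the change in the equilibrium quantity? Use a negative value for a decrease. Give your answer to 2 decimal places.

-244.00

Before the shock: 1065 - P = 4P - 340 ⇒ 1405 = 5P ⇒ P = 281, q = 784.
With the change applied: demand qd = 760 - P, supply qs = 4P - 340.
Equate the new curves: 760 - P = 4P - 340, giving 1100 = 5P, P = 220, q = 540.
Δq = 540 − 784 = -244.00.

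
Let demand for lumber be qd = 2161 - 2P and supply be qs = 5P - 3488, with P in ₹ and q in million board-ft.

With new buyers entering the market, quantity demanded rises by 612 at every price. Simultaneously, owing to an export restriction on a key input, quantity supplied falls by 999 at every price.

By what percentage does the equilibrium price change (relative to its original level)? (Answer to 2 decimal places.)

+28.52

Solve the original market: 2161 - 2P = 5P - 3488, hence P = 807 and q = 547.
The new curves are qd = 2773 - 2P (demand) and qs = 5P - 4487 (supply).
Setting them equal: 2773 - 2P = 5P - 4487 → 7260 = 7P, so P = 7260/7 ≈ 1037.1429 and q = 4891/7 ≈ 698.7143.
%ΔP = (1037.1429 − 807) / 807 × 100 = +28.52%.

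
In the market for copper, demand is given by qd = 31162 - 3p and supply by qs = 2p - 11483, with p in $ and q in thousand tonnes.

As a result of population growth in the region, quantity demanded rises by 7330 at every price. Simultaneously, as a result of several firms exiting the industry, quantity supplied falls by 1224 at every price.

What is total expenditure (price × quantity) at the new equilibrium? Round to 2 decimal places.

Original equilibrium: 31162 - 3p = 2p - 11483 gives 42645 = 5p, so p = 8529 and q = 5575.
With the change applied: demand qd = 38492 - 3p, supply qs = 2p - 12707.
Setting them equal: 38492 - 3p = 2p - 12707 → 51199 = 5p, so p = 10239.8 and q = 7772.6.
New expenditure = 10239.8 × 7772.6 = 79589869.48.

79589869.48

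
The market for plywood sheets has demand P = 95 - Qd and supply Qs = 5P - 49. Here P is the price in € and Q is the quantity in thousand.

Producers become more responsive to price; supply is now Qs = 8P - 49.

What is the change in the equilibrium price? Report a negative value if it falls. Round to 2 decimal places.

Original equilibrium: 95 - P = 5P - 49 gives 144 = 6P, so P = 24 and Q = 71.
The new curves are Qd = 95 - P (demand) and Qs = 8P - 49 (supply).
Equate the new curves: 95 - P = 8P - 49, giving 144 = 9P, P = 16, Q = 79.
ΔP = 16 − 24 = -8.00.

-8.00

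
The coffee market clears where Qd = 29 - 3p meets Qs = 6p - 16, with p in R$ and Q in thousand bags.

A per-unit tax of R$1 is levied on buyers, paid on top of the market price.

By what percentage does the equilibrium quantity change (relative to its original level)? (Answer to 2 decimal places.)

Original equilibrium: 29 - 3p = 6p - 16 gives 45 = 9p, so p = 5 and Q = 14.
Since buyers pay the price plus the tax, the effective demand curve becomes Qd = 26 - 3p.
Equate the new curves: 26 - 3p = 6p - 16, giving 42 = 9p, p = 14/3 ≈ 4.6667, Q = 12.
%ΔQ = (12 − 14) / 14 × 100 = -14.29%.

-14.29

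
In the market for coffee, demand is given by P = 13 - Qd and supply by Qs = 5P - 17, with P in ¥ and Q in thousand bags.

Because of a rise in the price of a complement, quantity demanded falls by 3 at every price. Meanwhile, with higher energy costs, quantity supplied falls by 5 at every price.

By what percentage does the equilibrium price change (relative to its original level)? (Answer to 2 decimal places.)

Original equilibrium: 13 - P = 5P - 17 gives 30 = 6P, so P = 5 and Q = 8.
The shock moves the curves to Qd = 10 - P and Qs = 5P - 22.
Clearing the new market: 10 - P = 5P - 22, so P = 16/3 ≈ 5.3333 and Q = 14/3 ≈ 4.6667.
%ΔP = (5.3333 − 5) / 5 × 100 = +6.67%.

+6.67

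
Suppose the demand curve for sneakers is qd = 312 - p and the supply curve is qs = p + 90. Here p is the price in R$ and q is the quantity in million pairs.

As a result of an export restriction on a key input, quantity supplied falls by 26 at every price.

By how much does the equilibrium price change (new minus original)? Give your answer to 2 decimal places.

+13.00

Solve the original market: 312 - p = p + 90, hence p = 111 and q = 201.
With the change applied: demand qd = 312 - p, supply qs = p + 64.
Clearing the new market: 312 - p = p + 64, so p = 124 and q = 188.
Δp = 124 − 111 = +13.00.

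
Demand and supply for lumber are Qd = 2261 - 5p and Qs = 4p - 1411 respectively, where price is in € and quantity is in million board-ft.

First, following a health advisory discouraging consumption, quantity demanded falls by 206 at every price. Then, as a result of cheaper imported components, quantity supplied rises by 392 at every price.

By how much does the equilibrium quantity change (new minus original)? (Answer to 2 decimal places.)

Before the shock: 2261 - 5p = 4p - 1411 ⇒ 3672 = 9p ⇒ p = 408, Q = 221.
With the change applied: demand Qd = 2055 - 5p, supply Qs = 4p - 1019.
Equate the new curves: 2055 - 5p = 4p - 1019, giving 3074 = 9p, p = 3074/9 ≈ 341.5556, Q = 3125/9 ≈ 347.2222.
ΔQ = 347.2222 − 221 = +126.22.

+126.22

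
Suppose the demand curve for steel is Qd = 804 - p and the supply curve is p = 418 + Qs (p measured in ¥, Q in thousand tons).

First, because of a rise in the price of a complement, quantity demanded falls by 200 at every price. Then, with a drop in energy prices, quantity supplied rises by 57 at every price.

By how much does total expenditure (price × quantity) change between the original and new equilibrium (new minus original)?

Original equilibrium: 804 - p = p - 418 gives 1222 = 2p, so p = 611 and Q = 193.
The new curves are Qd = 604 - p (demand) and Qs = p - 361 (supply).
New equilibrium: 604 - p = p - 361 ⇒ 965 = 2p ⇒ p = 482.5, Q = 121.5.
Expenditure moves from 611×193 = 117923 to 482.5×121.5 = 58623.75; change = -59299.25.

-59299.25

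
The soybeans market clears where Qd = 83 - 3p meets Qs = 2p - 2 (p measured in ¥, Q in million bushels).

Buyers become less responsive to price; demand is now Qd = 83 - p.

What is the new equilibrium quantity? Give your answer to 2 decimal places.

54.67

Before the shock: 83 - 3p = 2p - 2 ⇒ 85 = 5p ⇒ p = 17, Q = 32.
The shock moves the curves to Qd = 83 - p and Qs = 2p - 2.
Setting them equal: 83 - p = 2p - 2 → 85 = 3p, so p = 85/3 ≈ 28.3333 and Q = 164/3 ≈ 54.6667.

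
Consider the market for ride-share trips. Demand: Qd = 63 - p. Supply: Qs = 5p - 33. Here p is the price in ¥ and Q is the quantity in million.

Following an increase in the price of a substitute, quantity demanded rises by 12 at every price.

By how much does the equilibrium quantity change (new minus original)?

+10

Solve the original market: 63 - p = 5p - 33, hence p = 16 and Q = 47.
The shock moves the curves to Qd = 75 - p and Qs = 5p - 33.
Setting them equal: 75 - p = 5p - 33 → 108 = 6p, so p = 18 and Q = 57.
ΔQ = 57 − 47 = +10.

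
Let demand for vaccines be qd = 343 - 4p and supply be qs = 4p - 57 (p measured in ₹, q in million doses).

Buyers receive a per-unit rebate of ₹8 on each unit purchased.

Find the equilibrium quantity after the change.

159

Original equilibrium: 343 - 4p = 4p - 57 gives 400 = 8p, so p = 50 and q = 143.
Since buyers' out-of-pocket price is the market price minus the rebate, the effective demand curve becomes qd = 375 - 4p.
Equate the new curves: 375 - 4p = 4p - 57, giving 432 = 8p, p = 54, q = 159.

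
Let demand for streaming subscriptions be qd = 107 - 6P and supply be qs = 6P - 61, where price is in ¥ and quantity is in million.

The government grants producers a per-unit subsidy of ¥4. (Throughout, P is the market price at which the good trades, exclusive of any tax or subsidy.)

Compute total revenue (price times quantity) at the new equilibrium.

420

Initially, 107 - 6P = 6P - 61, so 168 = 12P and P = 14, q = 23.
Since sellers receive the price plus the subsidy, the effective supply curve becomes qs = 6P - 37.
Equate the new curves: 107 - 6P = 6P - 37, giving 144 = 12P, P = 12, q = 35.
New expenditure = 12 × 35 = 420.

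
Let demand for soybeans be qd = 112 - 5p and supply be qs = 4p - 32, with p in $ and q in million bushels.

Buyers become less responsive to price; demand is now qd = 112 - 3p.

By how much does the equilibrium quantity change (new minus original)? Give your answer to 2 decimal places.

Before the shock: 112 - 5p = 4p - 32 ⇒ 144 = 9p ⇒ p = 16, q = 32.
The new curves are qd = 112 - 3p (demand) and qs = 4p - 32 (supply).
Equate the new curves: 112 - 3p = 4p - 32, giving 144 = 7p, p = 144/7 ≈ 20.5714, q = 352/7 ≈ 50.2857.
Δq = 50.2857 − 32 = +18.29.

+18.29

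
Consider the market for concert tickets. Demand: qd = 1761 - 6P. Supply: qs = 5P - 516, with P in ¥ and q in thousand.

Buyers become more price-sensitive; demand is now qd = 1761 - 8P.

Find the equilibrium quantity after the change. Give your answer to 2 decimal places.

359.77

Solve the original market: 1761 - 6P = 5P - 516, hence P = 207 and q = 519.
After the shift, demand is qd = 1761 - 8P and supply is qs = 5P - 516.
Setting them equal: 1761 - 8P = 5P - 516 → 2277 = 13P, so P = 2277/13 ≈ 175.1538 and q = 4677/13 ≈ 359.7692.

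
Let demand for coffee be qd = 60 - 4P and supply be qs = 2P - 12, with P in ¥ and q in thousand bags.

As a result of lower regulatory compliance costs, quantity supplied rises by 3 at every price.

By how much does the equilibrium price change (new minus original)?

Solve the original market: 60 - 4P = 2P - 12, hence P = 12 and q = 12.
After the shift, demand is qd = 60 - 4P and supply is qs = 2P - 9.
Equate the new curves: 60 - 4P = 2P - 9, giving 69 = 6P, P = 11.5, q = 14.
ΔP = 11.5 − 12 = -0.5.

-0.5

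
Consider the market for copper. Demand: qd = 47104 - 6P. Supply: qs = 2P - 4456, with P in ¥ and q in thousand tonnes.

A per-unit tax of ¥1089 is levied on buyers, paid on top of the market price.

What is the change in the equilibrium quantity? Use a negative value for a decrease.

Initially, 47104 - 6P = 2P - 4456, so 51560 = 8P and P = 6445, q = 8434.
Since buyers pay the price plus the tax, the effective demand curve becomes qd = 40570 - 6P.
Setting them equal: 40570 - 6P = 2P - 4456 → 45026 = 8P, so P = 5628.25 and q = 6800.5.
Δq = 6800.5 − 8434 = -1633.5.

-1633.5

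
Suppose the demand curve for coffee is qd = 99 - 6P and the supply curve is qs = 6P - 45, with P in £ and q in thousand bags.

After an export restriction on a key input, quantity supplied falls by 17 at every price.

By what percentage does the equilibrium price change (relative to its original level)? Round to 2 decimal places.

+11.81

Before the shock: 99 - 6P = 6P - 45 ⇒ 144 = 12P ⇒ P = 12, q = 27.
After the shift, demand is qd = 99 - 6P and supply is qs = 6P - 62.
Clearing the new market: 99 - 6P = 6P - 62, so P = 161/12 ≈ 13.4167 and q = 18.5.
%ΔP = (13.4167 − 12) / 12 × 100 = +11.81%.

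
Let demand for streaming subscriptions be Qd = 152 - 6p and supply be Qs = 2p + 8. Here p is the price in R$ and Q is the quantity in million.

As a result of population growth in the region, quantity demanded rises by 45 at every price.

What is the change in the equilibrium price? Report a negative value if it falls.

Solve the original market: 152 - 6p = 2p + 8, hence p = 18 and Q = 44.
The new curves are Qd = 197 - 6p (demand) and Qs = 2p + 8 (supply).
Equate the new curves: 197 - 6p = 2p + 8, giving 189 = 8p, p = 23.625, Q = 55.25.
Δp = 23.625 − 18 = +5.625.

+5.625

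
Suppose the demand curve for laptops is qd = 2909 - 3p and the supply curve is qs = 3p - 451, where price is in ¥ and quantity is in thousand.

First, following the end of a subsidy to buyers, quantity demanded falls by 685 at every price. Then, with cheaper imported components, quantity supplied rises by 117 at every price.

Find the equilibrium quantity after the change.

945

Initially, 2909 - 3p = 3p - 451, so 3360 = 6p and p = 560, q = 1229.
The new curves are qd = 2224 - 3p (demand) and qs = 3p - 334 (supply).
Clearing the new market: 2224 - 3p = 3p - 334, so p = 1279/3 ≈ 426.3333 and q = 945.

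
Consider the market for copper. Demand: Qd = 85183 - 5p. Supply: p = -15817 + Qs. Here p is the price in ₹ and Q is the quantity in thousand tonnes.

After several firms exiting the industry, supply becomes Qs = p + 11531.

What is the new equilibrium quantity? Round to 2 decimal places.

23806.33

Initially, 85183 - 5p = p + 15817, so 69366 = 6p and p = 11561, Q = 27378.
With the change applied: demand Qd = 85183 - 5p, supply Qs = p + 11531.
Equate the new curves: 85183 - 5p = p + 11531, giving 73652 = 6p, p = 36826/3 ≈ 12275.3333, Q = 71419/3 ≈ 23806.3333.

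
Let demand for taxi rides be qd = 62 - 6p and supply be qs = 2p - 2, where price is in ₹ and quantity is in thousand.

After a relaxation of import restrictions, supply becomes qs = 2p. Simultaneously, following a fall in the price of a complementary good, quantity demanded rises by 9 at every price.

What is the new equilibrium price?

8.875

Solve the original market: 62 - 6p = 2p - 2, hence p = 8 and q = 14.
With the change applied: demand qd = 71 - 6p, supply qs = 2p.
Setting them equal: 71 - 6p = 2p → 71 = 8p, so p = 8.875 and q = 17.75.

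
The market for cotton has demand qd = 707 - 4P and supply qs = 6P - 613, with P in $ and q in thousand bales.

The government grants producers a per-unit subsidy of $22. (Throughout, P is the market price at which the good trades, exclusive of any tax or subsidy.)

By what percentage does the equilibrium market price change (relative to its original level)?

Solve the original market: 707 - 4P = 6P - 613, hence P = 132 and q = 179.
Since sellers receive the price plus the subsidy, the effective supply curve becomes qs = 6P - 481.
New equilibrium: 707 - 4P = 6P - 481 ⇒ 1188 = 10P ⇒ P = 118.8, q = 231.8.
%ΔP = (118.8 − 132) / 132 × 100 = -10%.

-10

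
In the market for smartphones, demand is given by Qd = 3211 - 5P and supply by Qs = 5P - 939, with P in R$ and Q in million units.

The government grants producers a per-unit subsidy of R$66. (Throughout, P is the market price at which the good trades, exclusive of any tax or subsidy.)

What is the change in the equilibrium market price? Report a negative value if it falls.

-33

Initially, 3211 - 5P = 5P - 939, so 4150 = 10P and P = 415, Q = 1136.
Since sellers receive the price plus the subsidy, the effective supply curve becomes Qs = 5P - 609.
Equate the new curves: 3211 - 5P = 5P - 609, giving 3820 = 10P, P = 382, Q = 1301.
ΔP = 382 − 415 = -33.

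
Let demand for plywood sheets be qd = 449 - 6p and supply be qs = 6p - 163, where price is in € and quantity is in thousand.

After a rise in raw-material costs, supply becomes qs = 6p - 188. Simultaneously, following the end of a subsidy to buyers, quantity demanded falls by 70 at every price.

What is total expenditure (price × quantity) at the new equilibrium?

4512.375

Solve the original market: 449 - 6p = 6p - 163, hence p = 51 and q = 143.
After the shift, demand is qd = 379 - 6p and supply is qs = 6p - 188.
Setting them equal: 379 - 6p = 6p - 188 → 567 = 12p, so p = 47.25 and q = 95.5.
New expenditure = 47.25 × 95.5 = 4512.375.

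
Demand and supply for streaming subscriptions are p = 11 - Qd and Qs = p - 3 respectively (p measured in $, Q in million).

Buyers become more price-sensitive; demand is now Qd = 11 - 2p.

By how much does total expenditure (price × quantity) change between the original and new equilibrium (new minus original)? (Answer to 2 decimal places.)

-20.22

Solve the original market: 11 - p = p - 3, hence p = 7 and Q = 4.
With the change applied: demand Qd = 11 - 2p, supply Qs = p - 3.
Clearing the new market: 11 - 2p = p - 3, so p = 14/3 ≈ 4.6667 and Q = 5/3 ≈ 1.6667.
Expenditure moves from 7×4 = 28 to 4.6667×1.6667 = 7.7778; change = -20.22.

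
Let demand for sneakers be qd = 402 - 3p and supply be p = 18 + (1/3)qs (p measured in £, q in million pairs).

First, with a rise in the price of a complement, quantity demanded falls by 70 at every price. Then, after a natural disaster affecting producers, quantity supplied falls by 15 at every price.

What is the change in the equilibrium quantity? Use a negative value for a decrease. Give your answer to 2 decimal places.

-42.50

Original equilibrium: 402 - 3p = 3p - 54 gives 456 = 6p, so p = 76 and q = 174.
After the shift, demand is qd = 332 - 3p and supply is qs = 3p - 69.
Clearing the new market: 332 - 3p = 3p - 69, so p = 401/6 ≈ 66.8333 and q = 131.5.
Δq = 131.5 − 174 = -42.50.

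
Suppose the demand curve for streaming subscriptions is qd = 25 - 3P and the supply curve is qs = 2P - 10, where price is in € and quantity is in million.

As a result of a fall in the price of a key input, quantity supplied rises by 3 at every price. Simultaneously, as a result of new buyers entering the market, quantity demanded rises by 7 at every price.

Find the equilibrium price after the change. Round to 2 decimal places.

7.80

Before the shock: 25 - 3P = 2P - 10 ⇒ 35 = 5P ⇒ P = 7, q = 4.
After the shift, demand is qd = 32 - 3P and supply is qs = 2P - 7.
Setting them equal: 32 - 3P = 2P - 7 → 39 = 5P, so P = 7.8 and q = 8.6.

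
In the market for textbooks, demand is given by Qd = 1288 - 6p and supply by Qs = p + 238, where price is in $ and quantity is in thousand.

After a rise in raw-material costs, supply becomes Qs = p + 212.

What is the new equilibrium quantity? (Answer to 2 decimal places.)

365.71

Initially, 1288 - 6p = p + 238, so 1050 = 7p and p = 150, Q = 388.
With the change applied: demand Qd = 1288 - 6p, supply Qs = p + 212.
New equilibrium: 1288 - 6p = p + 212 ⇒ 1076 = 7p ⇒ p = 1076/7 ≈ 153.7143, Q = 2560/7 ≈ 365.7143.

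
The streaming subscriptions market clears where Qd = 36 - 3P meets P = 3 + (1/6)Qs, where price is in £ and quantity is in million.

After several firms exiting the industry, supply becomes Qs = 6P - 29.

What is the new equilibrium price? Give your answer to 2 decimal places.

7.22

Original equilibrium: 36 - 3P = 6P - 18 gives 54 = 9P, so P = 6 and Q = 18.
With the change applied: demand Qd = 36 - 3P, supply Qs = 6P - 29.
New equilibrium: 36 - 3P = 6P - 29 ⇒ 65 = 9P ⇒ P = 65/9 ≈ 7.2222, Q = 43/3 ≈ 14.3333.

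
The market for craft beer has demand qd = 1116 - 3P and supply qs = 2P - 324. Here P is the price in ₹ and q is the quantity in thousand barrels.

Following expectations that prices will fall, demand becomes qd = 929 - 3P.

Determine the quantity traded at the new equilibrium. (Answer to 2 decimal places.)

Initially, 1116 - 3P = 2P - 324, so 1440 = 5P and P = 288, q = 252.
After the shift, demand is qd = 929 - 3P and supply is qs = 2P - 324.
Setting them equal: 929 - 3P = 2P - 324 → 1253 = 5P, so P = 250.6 and q = 177.2.

177.20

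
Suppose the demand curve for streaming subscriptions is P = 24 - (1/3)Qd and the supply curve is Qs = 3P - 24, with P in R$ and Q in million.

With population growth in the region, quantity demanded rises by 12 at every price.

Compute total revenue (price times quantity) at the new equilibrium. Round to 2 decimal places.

Solve the original market: 72 - 3P = 3P - 24, hence P = 16 and Q = 24.
The shock moves the curves to Qd = 84 - 3P and Qs = 3P - 24.
Setting them equal: 84 - 3P = 3P - 24 → 108 = 6P, so P = 18 and Q = 30.
New expenditure = 18 × 30 = 540.00.

540.00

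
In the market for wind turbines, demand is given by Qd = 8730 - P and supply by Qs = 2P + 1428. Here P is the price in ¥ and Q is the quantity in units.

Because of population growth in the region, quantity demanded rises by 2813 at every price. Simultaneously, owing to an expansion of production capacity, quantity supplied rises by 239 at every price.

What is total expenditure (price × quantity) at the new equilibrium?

Original equilibrium: 8730 - P = 2P + 1428 gives 7302 = 3P, so P = 2434 and Q = 6296.
The new curves are Qd = 11543 - P (demand) and Qs = 2P + 1667 (supply).
New equilibrium: 11543 - P = 2P + 1667 ⇒ 9876 = 3P ⇒ P = 3292, Q = 8251.
New expenditure = 3292 × 8251 = 27162292.

27162292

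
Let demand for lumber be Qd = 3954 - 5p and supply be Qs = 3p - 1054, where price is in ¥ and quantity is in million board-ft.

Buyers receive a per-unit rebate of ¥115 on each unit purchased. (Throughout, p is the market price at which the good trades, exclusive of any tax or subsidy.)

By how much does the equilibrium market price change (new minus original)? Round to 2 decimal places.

+71.88

Before the shock: 3954 - 5p = 3p - 1054 ⇒ 5008 = 8p ⇒ p = 626, Q = 824.
Since buyers' out-of-pocket price is the market price minus the rebate, the effective demand curve becomes Qd = 4529 - 5p.
Equate the new curves: 4529 - 5p = 3p - 1054, giving 5583 = 8p, p = 697.875, Q = 1039.625.
Δp = 697.875 − 626 = +71.88.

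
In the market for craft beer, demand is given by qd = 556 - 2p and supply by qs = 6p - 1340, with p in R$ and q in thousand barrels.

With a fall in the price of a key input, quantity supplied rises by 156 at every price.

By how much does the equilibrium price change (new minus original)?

-19.5

Initially, 556 - 2p = 6p - 1340, so 1896 = 8p and p = 237, q = 82.
The new curves are qd = 556 - 2p (demand) and qs = 6p - 1184 (supply).
New equilibrium: 556 - 2p = 6p - 1184 ⇒ 1740 = 8p ⇒ p = 217.5, q = 121.
Δp = 217.5 − 237 = -19.5.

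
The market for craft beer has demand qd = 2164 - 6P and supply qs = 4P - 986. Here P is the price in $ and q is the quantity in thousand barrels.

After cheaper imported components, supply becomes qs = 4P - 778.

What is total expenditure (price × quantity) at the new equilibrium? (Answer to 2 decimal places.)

117326.96

Before the shock: 2164 - 6P = 4P - 986 ⇒ 3150 = 10P ⇒ P = 315, q = 274.
The shock moves the curves to qd = 2164 - 6P and qs = 4P - 778.
Equate the new curves: 2164 - 6P = 4P - 778, giving 2942 = 10P, P = 294.2, q = 398.8.
New expenditure = 294.2 × 398.8 = 117326.96.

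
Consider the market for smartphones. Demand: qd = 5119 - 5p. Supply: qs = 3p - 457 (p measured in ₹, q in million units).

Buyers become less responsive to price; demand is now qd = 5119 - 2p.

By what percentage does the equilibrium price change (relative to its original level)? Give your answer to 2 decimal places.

Before the shock: 5119 - 5p = 3p - 457 ⇒ 5576 = 8p ⇒ p = 697, q = 1634.
The shock moves the curves to qd = 5119 - 2p and qs = 3p - 457.
Clearing the new market: 5119 - 2p = 3p - 457, so p = 1115.2 and q = 2888.6.
%Δp = (1115.2 − 697) / 697 × 100 = +60.00%.

+60.00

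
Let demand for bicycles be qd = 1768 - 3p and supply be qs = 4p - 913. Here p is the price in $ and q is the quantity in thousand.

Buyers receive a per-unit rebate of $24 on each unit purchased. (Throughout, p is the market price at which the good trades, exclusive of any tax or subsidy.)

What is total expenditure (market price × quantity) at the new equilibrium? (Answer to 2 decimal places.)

259624.76

Initially, 1768 - 3p = 4p - 913, so 2681 = 7p and p = 383, q = 619.
Since buyers' out-of-pocket price is the market price minus the rebate, the effective demand curve becomes qd = 1840 - 3p.
Equate the new curves: 1840 - 3p = 4p - 913, giving 2753 = 7p, p = 2753/7 ≈ 393.2857, q = 4621/7 ≈ 660.1429.
New expenditure = 393.2857 × 660.1429 = 259624.76.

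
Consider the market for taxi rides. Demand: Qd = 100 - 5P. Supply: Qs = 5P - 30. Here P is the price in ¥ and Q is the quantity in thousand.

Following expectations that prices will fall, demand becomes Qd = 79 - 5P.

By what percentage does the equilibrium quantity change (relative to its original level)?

Solve the original market: 100 - 5P = 5P - 30, hence P = 13 and Q = 35.
With the change applied: demand Qd = 79 - 5P, supply Qs = 5P - 30.
New equilibrium: 79 - 5P = 5P - 30 ⇒ 109 = 10P ⇒ P = 10.9, Q = 24.5.
%ΔQ = (24.5 − 35) / 35 × 100 = -30%.

-30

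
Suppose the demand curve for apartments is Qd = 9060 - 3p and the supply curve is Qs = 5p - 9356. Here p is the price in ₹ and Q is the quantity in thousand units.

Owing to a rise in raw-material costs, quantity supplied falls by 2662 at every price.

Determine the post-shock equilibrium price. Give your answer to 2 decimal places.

Solve the original market: 9060 - 3p = 5p - 9356, hence p = 2302 and Q = 2154.
With the change applied: demand Qd = 9060 - 3p, supply Qs = 5p - 12018.
Equate the new curves: 9060 - 3p = 5p - 12018, giving 21078 = 8p, p = 2634.75, Q = 1155.75.

2634.75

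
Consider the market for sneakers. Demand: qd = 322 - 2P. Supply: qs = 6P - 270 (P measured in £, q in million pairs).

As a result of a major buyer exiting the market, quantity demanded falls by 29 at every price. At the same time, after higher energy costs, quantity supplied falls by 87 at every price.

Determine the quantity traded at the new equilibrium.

130.5

Solve the original market: 322 - 2P = 6P - 270, hence P = 74 and q = 174.
The shock moves the curves to qd = 293 - 2P and qs = 6P - 357.
Equate the new curves: 293 - 2P = 6P - 357, giving 650 = 8P, P = 81.25, q = 130.5.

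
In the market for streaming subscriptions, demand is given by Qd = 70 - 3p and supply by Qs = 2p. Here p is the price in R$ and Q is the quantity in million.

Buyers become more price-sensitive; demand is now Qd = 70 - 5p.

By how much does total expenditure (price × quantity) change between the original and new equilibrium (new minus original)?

Original equilibrium: 70 - 3p = 2p gives 70 = 5p, so p = 14 and Q = 28.
After the shift, demand is Qd = 70 - 5p and supply is Qs = 2p.
New equilibrium: 70 - 5p = 2p ⇒ 70 = 7p ⇒ p = 10, Q = 20.
Expenditure moves from 14×28 = 392 to 10×20 = 200; change = -192.

-192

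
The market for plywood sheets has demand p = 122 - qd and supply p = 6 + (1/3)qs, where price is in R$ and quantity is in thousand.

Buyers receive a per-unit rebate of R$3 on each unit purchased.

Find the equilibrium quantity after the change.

Solve the original market: 122 - p = 3p - 18, hence p = 35 and q = 87.
Since buyers' out-of-pocket price is the market price minus the rebate, the effective demand curve becomes qd = 125 - p.
Setting them equal: 125 - p = 3p - 18 → 143 = 4p, so p = 35.75 and q = 89.25.

89.25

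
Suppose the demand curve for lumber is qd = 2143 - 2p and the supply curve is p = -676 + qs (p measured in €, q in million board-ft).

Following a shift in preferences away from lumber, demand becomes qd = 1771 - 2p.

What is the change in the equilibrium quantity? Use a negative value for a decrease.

-124

Before the shock: 2143 - 2p = p + 676 ⇒ 1467 = 3p ⇒ p = 489, q = 1165.
The new curves are qd = 1771 - 2p (demand) and qs = p + 676 (supply).
Clearing the new market: 1771 - 2p = p + 676, so p = 365 and q = 1041.
Δq = 1041 − 1165 = -124.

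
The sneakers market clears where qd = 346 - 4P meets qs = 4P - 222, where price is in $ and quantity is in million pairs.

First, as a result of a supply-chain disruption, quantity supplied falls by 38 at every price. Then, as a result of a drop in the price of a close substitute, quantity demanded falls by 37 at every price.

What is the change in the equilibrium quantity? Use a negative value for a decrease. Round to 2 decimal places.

Before the shock: 346 - 4P = 4P - 222 ⇒ 568 = 8P ⇒ P = 71, q = 62.
The new curves are qd = 309 - 4P (demand) and qs = 4P - 260 (supply).
Clearing the new market: 309 - 4P = 4P - 260, so P = 71.125 and q = 24.5.
Δq = 24.5 − 62 = -37.50.

-37.50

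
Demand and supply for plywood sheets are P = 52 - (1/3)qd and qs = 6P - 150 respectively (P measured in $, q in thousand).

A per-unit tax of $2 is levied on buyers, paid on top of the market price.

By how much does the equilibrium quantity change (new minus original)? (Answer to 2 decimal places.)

Initially, 156 - 3P = 6P - 150, so 306 = 9P and P = 34, q = 54.
Since buyers pay the price plus the tax, the effective demand curve becomes qd = 150 - 3P.
New equilibrium: 150 - 3P = 6P - 150 ⇒ 300 = 9P ⇒ P = 100/3 ≈ 33.3333, q = 50.
Δq = 50 − 54 = -4.00.

-4.00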